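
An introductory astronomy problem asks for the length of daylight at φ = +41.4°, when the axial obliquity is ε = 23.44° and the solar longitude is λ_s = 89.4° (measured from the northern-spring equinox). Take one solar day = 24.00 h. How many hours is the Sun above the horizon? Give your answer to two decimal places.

Solar declination: sin δ = sin ε · sin λ_s = sin 23.44° × sin 89.4° = 0.39777, so δ = +23.439°.
cos H₀ = −tan φ · tan δ = −tan(+41.4°) × tan(+23.439°) = -0.3822, so H₀ = 1.9630 rad = 112.47°.
Daylight = 2H₀/(2π) × 24.00 h = (1.9630/π) × 24.00 = 15.00 h.

15.00 h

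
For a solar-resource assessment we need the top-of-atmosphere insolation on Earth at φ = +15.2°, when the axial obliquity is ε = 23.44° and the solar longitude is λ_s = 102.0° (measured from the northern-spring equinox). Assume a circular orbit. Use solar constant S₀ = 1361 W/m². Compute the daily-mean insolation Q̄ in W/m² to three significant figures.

Q̄ ≈ 457 W/m²

Solar declination: sin δ = sin ε · sin λ_s = sin 23.44° × sin 102.0° = 0.38910, so δ = +22.898°.
cos H₀ = −tan(+15.2°) tan(+22.898°) = -0.1148, H₀ = 1.6858 rad.
Bracket: H₀ sin φ sin δ + cos φ cos δ sin H₀ = 1.6858×0.26219×0.38910 + 0.96502×0.92120×0.99339 = 0.171982 + 0.883100 = 1.055082.
Q̄ = (S₀/π) × [bracket] = (1361/π) × 1.055082 = 457.1 W/m².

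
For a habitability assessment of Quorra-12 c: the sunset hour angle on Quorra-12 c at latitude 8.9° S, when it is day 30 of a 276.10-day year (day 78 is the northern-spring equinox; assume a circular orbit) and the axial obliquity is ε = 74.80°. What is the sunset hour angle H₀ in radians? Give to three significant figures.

H₀ = 1.83 rad

Solar longitude: λ_s = 360° × (30 − 78)/276.10 = -62.586°, i.e. -62.586° + 360° = 297.414°.
sin δ = sin 74.80° × sin 297.414° = -0.85665, so δ = -58.942°.
cos H₀ = −tan φ · tan δ = −tan(-8.9°) × tan(-58.942°) = -0.2600, so H₀ = 1.8338 rad = 105.07°.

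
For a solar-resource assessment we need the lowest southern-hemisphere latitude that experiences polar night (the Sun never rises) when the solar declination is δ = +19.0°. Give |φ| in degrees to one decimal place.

|φ| = 71.0°

Polar night requires cos H₀ = −tan φ tan δ ≥ 1, i.e. tan φ tan δ ≤ −1.
The boundary is |tan φ| · |tan δ| = 1, so |φ| = 90° − |δ| = 90° − 19.0° = 71.0° in the southern hemisphere.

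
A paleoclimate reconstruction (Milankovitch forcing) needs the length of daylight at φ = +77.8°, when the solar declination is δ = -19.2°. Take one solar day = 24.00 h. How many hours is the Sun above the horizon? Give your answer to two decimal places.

cos H₀ = −tan φ · tan δ = 1.6107 ≥ 1, so the Sun never rises (polar night) and H₀ = 0.
Daylight = 2H₀/(2π) × 24.00 h = (0.0000/π) × 24.00 = 0.00 h.

0.00 h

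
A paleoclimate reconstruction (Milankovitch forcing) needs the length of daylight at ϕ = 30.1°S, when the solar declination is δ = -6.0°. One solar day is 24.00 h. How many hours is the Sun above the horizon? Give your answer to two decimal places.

cos h₀ = −tan ϕ · tan δ = −tan(-30.1°) × tan(-6.000°) = -0.0609, so h₀ = 1.6318 rad = 93.49°.
Daylight = 2h₀/(2π) × 24.00 h = (1.6318/π) × 24.00 = 12.47 h.

12.47 h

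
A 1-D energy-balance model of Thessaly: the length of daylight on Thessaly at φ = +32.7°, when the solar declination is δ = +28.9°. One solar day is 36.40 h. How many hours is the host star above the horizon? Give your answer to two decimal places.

22.40 h

cos H₀ = −tan φ · tan δ = −tan(+32.7°) × tan(+28.900°) = -0.3544, so H₀ = 1.9331 rad = 110.76°.
Daylight = 2H₀/(2π) × 36.40 h = (1.9331/π) × 36.40 = 22.40 h.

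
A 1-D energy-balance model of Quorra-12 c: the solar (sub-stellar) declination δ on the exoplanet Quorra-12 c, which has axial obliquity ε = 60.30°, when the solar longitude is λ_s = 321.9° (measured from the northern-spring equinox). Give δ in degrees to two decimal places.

δ = -32.41°

sin δ = sin ε · sin λ_s = sin 60.30° × sin 321.9° = -0.535977.
δ = arcsin(-0.535977) = -32.41°.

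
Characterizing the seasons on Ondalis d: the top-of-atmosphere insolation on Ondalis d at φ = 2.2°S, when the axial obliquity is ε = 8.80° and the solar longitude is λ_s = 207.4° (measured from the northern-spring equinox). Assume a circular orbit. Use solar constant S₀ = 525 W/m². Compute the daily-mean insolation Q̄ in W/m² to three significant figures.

Q̄ ≈ 167 W/m²

Solar declination: sin δ = sin ε · sin λ_s = sin 8.80° × sin 207.4° = -0.07040, so δ = -4.037°.
cos H₀ = −tan(-2.2°) tan(-4.037°) = -0.0027, H₀ = 1.5735 rad.
Bracket: H₀ sin φ sin δ + cos φ cos δ sin H₀ = 1.5735×-0.03839×-0.07040 + 0.99926×0.99752×1.00000 = 0.004253 + 0.996782 = 1.001035.
Q̄ = (S₀/π) × [bracket] = (525/π) × 1.001035 = 167.3 W/m².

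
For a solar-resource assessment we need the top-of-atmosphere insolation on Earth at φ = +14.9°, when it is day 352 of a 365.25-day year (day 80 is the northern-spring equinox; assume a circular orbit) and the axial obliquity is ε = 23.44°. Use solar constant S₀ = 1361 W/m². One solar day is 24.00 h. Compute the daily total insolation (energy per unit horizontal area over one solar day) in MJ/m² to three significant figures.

27.4 MJ/m²

Solar longitude: λ_s = 360° × (352 − 80)/365.25 = 268.090°.
sin δ = sin 23.44° × sin 268.090° = -0.39757, so δ = -23.426°.
cos H₀ = −tan(+14.9°) tan(-23.426°) = 0.1153, H₀ = 1.4553 rad.
Bracket: H₀ sin φ sin δ + cos φ cos δ sin H₀ = 1.4553×0.25713×-0.39757 + 0.96638×0.91757×0.99333 = -0.148771 + 0.880807 = 0.732036.
Q̄ = (S₀/π) × [bracket] = (1361/π) × 0.732036 = 317.13 W/m².
Daily total = Q̄ × 24.00 h × 3600 s/h = 317.13 × 24.00 × 3600 / 10⁶ = 27.40 MJ/m².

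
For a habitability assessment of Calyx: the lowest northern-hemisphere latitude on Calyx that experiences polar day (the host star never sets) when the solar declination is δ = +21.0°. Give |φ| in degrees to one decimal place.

|φ| = 69.0°

Polar day requires cos H₀ = −tan φ tan δ ≤ −1, i.e. tan φ tan δ ≥ 1.
The boundary is |tan φ| · |tan δ| = 1, so |φ| = 90° − |δ| = 90° − 21.0° = 69.0° in the northern hemisphere.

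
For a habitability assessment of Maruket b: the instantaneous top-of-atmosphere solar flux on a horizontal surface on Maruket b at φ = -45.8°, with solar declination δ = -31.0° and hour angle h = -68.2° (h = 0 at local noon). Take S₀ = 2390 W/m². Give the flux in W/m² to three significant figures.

cos θ_z = sin φ sin δ + cos φ cos δ cos h = 0.369236 + 0.221925 = 0.591161.
Flux = S₀ · cos θ_z = 2390 × 0.591161 = 1413 W/m².

1.41e+03 W/m²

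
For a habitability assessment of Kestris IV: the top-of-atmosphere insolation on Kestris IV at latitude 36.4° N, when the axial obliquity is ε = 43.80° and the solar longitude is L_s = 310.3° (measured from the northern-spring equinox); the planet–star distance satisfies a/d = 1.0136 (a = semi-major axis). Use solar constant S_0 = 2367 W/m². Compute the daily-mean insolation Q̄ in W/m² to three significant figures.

Q̄ ≈ 205 W/m²

Solar declination: sin δ = sin ε · sin L_s = sin 43.80° × sin 310.3° = -0.52788, so δ = -31.862°.
cos h₀ = −tan(+36.4°) tan(-31.862°) = 0.4582, h₀ = 1.0948 rad.
Bracket: h₀ sin ϕ sin δ + cos ϕ cos δ sin h₀ = 1.0948×0.59342×-0.52788 + 0.80489×0.84932×0.88883 = -0.342951 + 0.607612 = 0.264661.
Inverse-square distance factor (a/d)² = 1.0136² = 1.027385.
Q̄ = (S_0/π) × 1.027385 × [bracket] = (2367/π) × 1.027385 × 0.264661 = 204.9 W/m².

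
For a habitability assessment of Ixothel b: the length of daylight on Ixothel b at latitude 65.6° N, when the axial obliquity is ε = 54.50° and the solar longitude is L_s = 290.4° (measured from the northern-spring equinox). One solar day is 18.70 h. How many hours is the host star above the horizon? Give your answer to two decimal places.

Solar declination: sin δ = sin ε · sin L_s = sin 54.50° × sin 290.4° = -0.76306, so δ = -49.734°.
cos h₀ = −tan ϕ · tan δ = 2.6026 ≥ 1, so the host star never rises (polar night) and h₀ = 0.
Daylight = 2h₀/(2π) × 18.70 h = (0.0000/π) × 18.70 = 0.00 h.

0.00 h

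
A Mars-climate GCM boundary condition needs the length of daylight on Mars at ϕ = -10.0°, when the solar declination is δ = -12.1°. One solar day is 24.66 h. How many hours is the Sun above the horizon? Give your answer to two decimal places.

cos h₀ = −tan ϕ · tan δ = −tan(-10.0°) × tan(-12.100°) = -0.0378, so h₀ = 1.6086 rad = 92.17°.
Daylight = 2h₀/(2π) × 24.66 h = (1.6086/π) × 24.66 = 12.63 h.

12.63 h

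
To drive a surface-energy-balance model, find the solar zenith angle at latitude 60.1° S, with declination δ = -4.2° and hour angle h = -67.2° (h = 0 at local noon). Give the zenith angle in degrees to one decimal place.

cos θ_z = sin φ sin δ + cos φ cos δ cos h = 0.063490 + 0.192653 = 0.256143.
θ_z = arccos(0.256143) = 75.2°.

θ_z = 75.2°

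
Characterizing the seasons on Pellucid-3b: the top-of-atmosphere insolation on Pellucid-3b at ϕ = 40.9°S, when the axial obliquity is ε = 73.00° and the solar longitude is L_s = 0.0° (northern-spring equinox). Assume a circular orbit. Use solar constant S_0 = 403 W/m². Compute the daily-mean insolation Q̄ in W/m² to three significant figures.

Q̄ ≈ 97.0 W/m²

Solar declination: sin δ = sin ε · sin L_s = sin 73.00° × sin 0.0° = 0.00000, so δ = +0.000°.
cos h₀ = −tan(-40.9°) tan(+0.000°) = 0.0000, h₀ = 1.5708 rad.
Bracket: h₀ sin ϕ sin δ + cos ϕ cos δ sin h₀ = 1.5708×-0.65474×0.00000 + 0.75585×1.00000×1.00000 = -0.000000 + 0.755850 = 0.755850.
Q̄ = (S_0/π) × [bracket] = (403/π) × 0.755850 = 96.96 W/m².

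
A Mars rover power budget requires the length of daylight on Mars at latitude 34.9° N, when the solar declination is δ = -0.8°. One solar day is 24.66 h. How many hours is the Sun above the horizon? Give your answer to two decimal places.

cos H₀ = −tan φ · tan δ = −tan(+34.9°) × tan(-0.800°) = 0.0097, so H₀ = 1.5611 rad = 89.44°.
Daylight = 2H₀/(2π) × 24.66 h = (1.5611/π) × 24.66 = 12.25 h.

12.25 h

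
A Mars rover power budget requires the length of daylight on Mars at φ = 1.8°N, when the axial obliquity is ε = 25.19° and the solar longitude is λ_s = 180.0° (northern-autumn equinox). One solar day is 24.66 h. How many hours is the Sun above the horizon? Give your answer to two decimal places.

12.33 h

Solar declination: sin δ = sin ε · sin λ_s = sin 25.19° × sin 180.0° = 0.00000, so δ = +0.000°.
cos H₀ = −tan φ · tan δ = −tan(+1.8°) × tan(+0.000°) = -0.0000, so H₀ = 1.5708 rad = 90.00°.
Daylight = 2H₀/(2π) × 24.66 h = (1.5708/π) × 24.66 = 12.33 h.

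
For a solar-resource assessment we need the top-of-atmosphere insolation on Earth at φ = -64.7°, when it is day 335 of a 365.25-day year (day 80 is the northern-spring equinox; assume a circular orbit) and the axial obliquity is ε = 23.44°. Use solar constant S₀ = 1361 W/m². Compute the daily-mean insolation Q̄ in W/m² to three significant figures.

Q̄ ≈ 472 W/m²

Solar longitude: λ_s = 360° × (335 − 80)/365.25 = 251.335°.
sin δ = sin 23.44° × sin 251.335° = -0.37687, so δ = -22.140°.
cos H₀ = −tan(-64.7°) tan(-22.140°) = -0.8607, H₀ = 2.6075 rad.
Bracket: H₀ sin φ sin δ + cos φ cos δ sin H₀ = 2.6075×-0.90408×-0.37687 + 0.42736×0.92627×0.50906 = 0.888429 + 0.201512 = 1.089941.
Q̄ = (S₀/π) × [bracket] = (1361/π) × 1.089941 = 472.2 W/m².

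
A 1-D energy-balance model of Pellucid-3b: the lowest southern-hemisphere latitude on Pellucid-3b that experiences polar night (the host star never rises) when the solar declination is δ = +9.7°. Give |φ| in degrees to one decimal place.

|φ| = 80.3°

Polar night requires cos H₀ = −tan φ tan δ ≥ 1, i.e. tan φ tan δ ≤ −1.
The boundary is |tan φ| · |tan δ| = 1, so |φ| = 90° − |δ| = 90° − 9.7° = 80.3° in the southern hemisphere.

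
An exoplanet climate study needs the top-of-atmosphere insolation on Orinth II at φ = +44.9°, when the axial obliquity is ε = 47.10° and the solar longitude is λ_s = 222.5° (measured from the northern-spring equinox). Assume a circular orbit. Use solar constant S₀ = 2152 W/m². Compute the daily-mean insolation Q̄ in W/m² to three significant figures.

Q̄ ≈ 116 W/m²

Solar declination: sin δ = sin ε · sin λ_s = sin 47.10° × sin 222.5° = -0.49490, so δ = -29.663°.
cos H₀ = −tan(+44.9°) tan(-29.663°) = 0.5676, H₀ = 0.9673 rad.
Bracket: H₀ sin φ sin δ + cos φ cos δ sin H₀ = 0.9673×0.70587×-0.49490 + 0.70834×0.86895×0.82334 = -0.337912 + 0.506776 = 0.168864.
Q̄ = (S₀/π) × [bracket] = (2152/π) × 0.168864 = 115.7 W/m².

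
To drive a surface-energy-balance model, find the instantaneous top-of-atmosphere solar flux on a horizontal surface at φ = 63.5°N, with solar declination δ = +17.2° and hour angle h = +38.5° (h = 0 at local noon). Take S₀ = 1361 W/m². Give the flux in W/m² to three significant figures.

814 W/m²

cos θ_z = sin φ sin δ + cos φ cos δ cos h = 0.264639 + 0.333581 = 0.598220.
Flux = S₀ · cos θ_z = 1361 × 0.598220 = 814.2 W/m².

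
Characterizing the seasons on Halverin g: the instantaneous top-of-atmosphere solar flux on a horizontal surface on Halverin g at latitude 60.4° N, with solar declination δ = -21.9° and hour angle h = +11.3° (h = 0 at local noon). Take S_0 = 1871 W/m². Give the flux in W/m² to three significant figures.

234 W/m²

cos θ_z = sin ϕ sin δ + cos ϕ cos δ cos h = -0.324311 + 0.449413 = 0.125102.
Flux = S_0 · cos θ_z = 1871 × 0.125102 = 234.1 W/m².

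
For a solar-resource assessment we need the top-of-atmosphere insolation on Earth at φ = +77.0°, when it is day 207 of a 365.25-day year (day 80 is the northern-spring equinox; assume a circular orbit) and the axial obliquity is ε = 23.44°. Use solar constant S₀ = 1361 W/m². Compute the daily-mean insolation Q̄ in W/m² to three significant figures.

Q̄ ≈ 431 W/m²

Solar longitude: λ_s = 360° × (207 − 80)/365.25 = 125.175°.
sin δ = sin 23.44° × sin 125.175° = 0.32515, so δ = +18.975°.
cos H₀ = −tan(+77.0°) tan(+18.975°) = -1.4893 ≤ −1 ⇒ polar day, H₀ = π.
Bracket: H₀ sin φ sin δ + cos φ cos δ sin H₀ = 3.1416×0.97437×0.32515 + 0.22495×0.94566×0.00000 = 0.995310 + 0.000000 = 0.995310.
Q̄ = (S₀/π) × [bracket] = (1361/π) × 0.995310 = 431.2 W/m².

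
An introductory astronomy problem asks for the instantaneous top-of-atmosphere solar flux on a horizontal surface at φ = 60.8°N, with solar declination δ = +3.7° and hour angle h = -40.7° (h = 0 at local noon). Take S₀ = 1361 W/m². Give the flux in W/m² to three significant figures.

cos θ_z = sin φ sin δ + cos φ cos δ cos h = 0.056332 + 0.369092 = 0.425424.
Flux = S₀ · cos θ_z = 1361 × 0.425424 = 579.0 W/m².

579 W/m²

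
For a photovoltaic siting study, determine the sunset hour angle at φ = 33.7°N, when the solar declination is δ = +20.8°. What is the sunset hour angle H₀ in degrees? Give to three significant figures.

H₀ = 105°

cos H₀ = −tan φ · tan δ = −tan(+33.7°) × tan(+20.800°) = -0.2533, so H₀ = 1.8269 rad = 104.68°.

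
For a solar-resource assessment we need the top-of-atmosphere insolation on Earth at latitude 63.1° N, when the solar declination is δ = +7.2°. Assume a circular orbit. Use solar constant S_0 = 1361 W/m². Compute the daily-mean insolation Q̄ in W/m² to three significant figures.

Q̄ ≈ 277 W/m²

cos h₀ = −tan(+63.1°) tan(+7.200°) = -0.2490, h₀ = 1.8225 rad.
Bracket: h₀ sin ϕ sin δ + cos ϕ cos δ sin h₀ = 1.8225×0.89180×0.12533 + 0.45243×0.99211×0.96850 = 0.203700 + 0.434721 = 0.638421.
Q̄ = (S_0/π) × [bracket] = (1361/π) × 0.638421 = 276.6 W/m².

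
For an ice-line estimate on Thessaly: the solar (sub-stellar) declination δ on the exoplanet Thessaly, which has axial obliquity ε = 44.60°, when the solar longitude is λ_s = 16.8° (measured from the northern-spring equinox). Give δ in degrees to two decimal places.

sin δ = sin ε · sin λ_s = sin 44.60° × sin 16.8° = 0.202945.
δ = arcsin(0.202945) = +11.71°.

δ = +11.71°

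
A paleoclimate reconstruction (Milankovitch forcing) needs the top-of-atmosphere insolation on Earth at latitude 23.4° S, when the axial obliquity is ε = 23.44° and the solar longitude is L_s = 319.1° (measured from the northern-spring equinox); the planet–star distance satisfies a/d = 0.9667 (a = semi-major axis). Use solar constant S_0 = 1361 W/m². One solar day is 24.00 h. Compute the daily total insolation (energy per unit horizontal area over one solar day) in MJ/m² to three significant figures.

36.9 MJ/m²

Solar declination: sin δ = sin ε · sin L_s = sin 23.44° × sin 319.1° = -0.26045, so δ = -15.097°.
cos h₀ = −tan(-23.4°) tan(-15.097°) = -0.1167, h₀ = 1.6878 rad.
Bracket: h₀ sin ϕ sin δ + cos ϕ cos δ sin h₀ = 1.6878×-0.39715×-0.26045 + 0.91775×0.96549×0.99316 = 0.174582 + 0.880018 = 1.054600.
Inverse-square distance factor (a/d)² = 0.9667² = 0.934509.
Q̄ = (S_0/π) × 0.934509 × [bracket] = (1361/π) × 0.934509 × 1.054600 = 426.95 W/m².
Daily total = Q̄ × 24.00 h × 3600 s/h = 426.95 × 24.00 × 3600 / 10⁶ = 36.89 MJ/m².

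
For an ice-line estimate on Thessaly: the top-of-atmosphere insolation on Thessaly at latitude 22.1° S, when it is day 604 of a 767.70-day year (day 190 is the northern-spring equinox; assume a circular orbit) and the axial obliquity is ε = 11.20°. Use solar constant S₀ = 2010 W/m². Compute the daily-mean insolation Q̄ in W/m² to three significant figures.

Solar longitude: λ_s = 360° × (604 − 190)/767.70 = 194.138°.
sin δ = sin 11.20° × sin 194.138° = -0.04744, so δ = -2.719°.
cos H₀ = −tan(-22.1°) tan(-2.719°) = -0.0193, H₀ = 1.5901 rad.
Bracket: H₀ sin φ sin δ + cos φ cos δ sin H₀ = 1.5901×-0.37622×-0.04744 + 0.92653×0.99887×0.99981 = 0.028380 + 0.925307 = 0.953687.
Q̄ = (S₀/π) × [bracket] = (2010/π) × 0.953687 = 610.2 W/m².

Q̄ ≈ 610 W/m²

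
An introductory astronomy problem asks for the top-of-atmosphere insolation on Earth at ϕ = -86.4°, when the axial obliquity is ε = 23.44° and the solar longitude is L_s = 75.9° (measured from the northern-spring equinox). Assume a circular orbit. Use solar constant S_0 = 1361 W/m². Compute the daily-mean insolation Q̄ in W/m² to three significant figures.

Solar declination: sin δ = sin ε · sin L_s = sin 23.44° × sin 75.9° = 0.38580, so δ = +22.694°.
cos h₀ = −tan(-86.4°) tan(+22.694°) = 6.6468 ≥ 1 ⇒ polar night, h₀ = 0 and Q̄ = 0.

Q̄ ≈ 0.00 W/m²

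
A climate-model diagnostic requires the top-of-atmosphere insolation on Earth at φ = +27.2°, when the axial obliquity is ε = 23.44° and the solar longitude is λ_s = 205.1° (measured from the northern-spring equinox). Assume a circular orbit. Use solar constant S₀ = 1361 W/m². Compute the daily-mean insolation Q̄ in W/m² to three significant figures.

Q̄ ≈ 329 W/m²

Solar declination: sin δ = sin ε · sin λ_s = sin 23.44° × sin 205.1° = -0.16874, so δ = -9.715°.
cos H₀ = −tan(+27.2°) tan(-9.715°) = 0.0880, H₀ = 1.4827 rad.
Bracket: H₀ sin φ sin δ + cos φ cos δ sin H₀ = 1.4827×0.45710×-0.16874 + 0.88942×0.98566×0.99612 = -0.114362 + 0.873264 = 0.758902.
Q̄ = (S₀/π) × [bracket] = (1361/π) × 0.758902 = 328.8 W/m².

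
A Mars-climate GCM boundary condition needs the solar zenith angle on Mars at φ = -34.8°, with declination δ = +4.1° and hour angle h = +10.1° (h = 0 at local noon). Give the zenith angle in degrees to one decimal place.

θ_z = 40.0°

cos θ_z = sin φ sin δ + cos φ cos δ cos h = -0.040805 + 0.806355 = 0.765550.
θ_z = arccos(0.765550) = 40.0°.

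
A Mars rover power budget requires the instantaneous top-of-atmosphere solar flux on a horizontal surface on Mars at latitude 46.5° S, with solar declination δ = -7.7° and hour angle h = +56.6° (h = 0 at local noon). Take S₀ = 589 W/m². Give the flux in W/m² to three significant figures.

278 W/m²

cos θ_z = sin φ sin δ + cos φ cos δ cos h = 0.097190 + 0.375509 = 0.472699.
Flux = S₀ · cos θ_z = 589 × 0.472699 = 278.4 W/m².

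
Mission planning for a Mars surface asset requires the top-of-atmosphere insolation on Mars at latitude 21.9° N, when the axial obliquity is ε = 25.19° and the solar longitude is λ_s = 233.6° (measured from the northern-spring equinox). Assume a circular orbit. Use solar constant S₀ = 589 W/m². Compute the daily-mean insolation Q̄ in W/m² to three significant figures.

Solar declination: sin δ = sin ε · sin λ_s = sin 25.19° × sin 233.6° = -0.34258, so δ = -20.034°.
cos H₀ = −tan(+21.9°) tan(-20.034°) = 0.1466, H₀ = 1.4237 rad.
Bracket: H₀ sin φ sin δ + cos φ cos δ sin H₀ = 1.4237×0.37299×-0.34258 + 0.92784×0.93949×0.98920 = -0.181919 + 0.862282 = 0.680363.
Q̄ = (S₀/π) × [bracket] = (589/π) × 0.680363 = 127.6 W/m².

Q̄ ≈ 128 W/m²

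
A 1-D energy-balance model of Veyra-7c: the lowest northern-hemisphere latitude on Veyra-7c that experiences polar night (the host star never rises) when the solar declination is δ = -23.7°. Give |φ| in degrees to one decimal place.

Polar night requires cos H₀ = −tan φ tan δ ≥ 1, i.e. tan φ tan δ ≤ −1.
The boundary is |tan φ| · |tan δ| = 1, so |φ| = 90° − |δ| = 90° − 23.7° = 66.3° in the northern hemisphere.

|φ| = 66.3°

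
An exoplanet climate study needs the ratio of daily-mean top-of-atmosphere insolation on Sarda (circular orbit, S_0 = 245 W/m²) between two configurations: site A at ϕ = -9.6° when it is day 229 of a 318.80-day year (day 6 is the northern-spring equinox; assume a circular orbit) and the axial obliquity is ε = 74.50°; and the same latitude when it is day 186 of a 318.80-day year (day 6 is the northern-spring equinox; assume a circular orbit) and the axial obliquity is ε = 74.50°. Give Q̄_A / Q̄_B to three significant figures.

— Configuration A (ϕ=-9.6°):
Solar longitude: L_s = 360° × (229 − 6)/318.80 = 251.819°.
sin δ = sin 74.50° × sin 251.819° = -0.91552, so δ = -66.280°.
cos h₀ = −tan(-9.6°) tan(-66.280°) = -0.3849, h₀ = 1.9659 rad.
Bracket: h₀ sin ϕ sin δ + cos ϕ cos δ sin h₀ = 1.9659×-0.16677×-0.91552 + 0.98600×0.40226×0.92294 = 0.300156 + 0.366064 = 0.666220.
Q̄ = (S_0/π) × [bracket] = (245/π) × 0.666220 = 51.956 W/m².
— Configuration B (ϕ=-9.6°):
Solar longitude: L_s = 360° × (186 − 6)/318.80 = 203.262°.
sin δ = sin 74.50° × sin 203.262° = -0.38058, so δ = -22.369°.
cos h₀ = −tan(-9.6°) tan(-22.369°) = -0.0696, h₀ = 1.6405 rad.
Bracket: h₀ sin ϕ sin δ + cos ϕ cos δ sin h₀ = 1.6405×-0.16677×-0.38058 + 0.98600×0.92475×0.99757 = 0.104121 + 0.909588 = 1.013709.
Q̄ = (S_0/π) × [bracket] = (245/π) × 1.013709 = 79.055 W/m².
Ratio Q̄_A / Q̄_B = 51.956 / 79.055 = 0.6572.

Q̄_A / Q̄_B ≈ 0.657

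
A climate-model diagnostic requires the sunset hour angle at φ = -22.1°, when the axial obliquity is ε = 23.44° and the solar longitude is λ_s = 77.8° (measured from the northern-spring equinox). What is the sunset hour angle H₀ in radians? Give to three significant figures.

Solar declination: sin δ = sin ε · sin λ_s = sin 23.44° × sin 77.8° = 0.38880, so δ = +22.880°.
cos H₀ = −tan φ · tan δ = −tan(-22.1°) × tan(+22.880°) = 0.1714, so H₀ = 1.3986 rad = 80.13°.

H₀ = 1.40 rad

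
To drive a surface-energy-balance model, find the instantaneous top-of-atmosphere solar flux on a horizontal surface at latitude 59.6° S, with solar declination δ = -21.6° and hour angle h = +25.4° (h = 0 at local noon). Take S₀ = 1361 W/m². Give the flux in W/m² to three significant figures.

cos θ_z = sin φ sin δ + cos φ cos δ cos h = 0.317512 + 0.425018 = 0.742530.
Flux = S₀ · cos θ_z = 1361 × 0.742530 = 1011 W/m².

1.01e+03 W/m²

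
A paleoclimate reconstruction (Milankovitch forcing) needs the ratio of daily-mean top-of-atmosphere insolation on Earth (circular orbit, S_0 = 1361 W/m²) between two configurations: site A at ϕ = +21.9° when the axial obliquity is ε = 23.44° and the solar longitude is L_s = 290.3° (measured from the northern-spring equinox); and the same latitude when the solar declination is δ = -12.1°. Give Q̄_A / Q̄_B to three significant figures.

Q̄_A / Q̄_B ≈ 0.830

— Configuration A (ϕ=+21.9°):
Solar declination: sin δ = sin ε · sin L_s = sin 23.44° × sin 290.3° = -0.37308, so δ = -21.906°.
cos h₀ = −tan(+21.9°) tan(-21.906°) = 0.1616, h₀ = 1.4084 rad.
Bracket: h₀ sin ϕ sin δ + cos ϕ cos δ sin h₀ = 1.4084×0.37299×-0.37308 + 0.92784×0.92780×0.98685 = -0.195986 + 0.849530 = 0.653544.
Q̄ = (S_0/π) × [bracket] = (1361/π) × 0.653544 = 283.13 W/m².
— Configuration B (ϕ=+21.9°):
cos h₀ = −tan(+21.9°) tan(-12.100°) = 0.0862, h₀ = 1.4845 rad.
Bracket: h₀ sin ϕ sin δ + cos ϕ cos δ sin h₀ = 1.4845×0.37299×-0.20962 + 0.92784×0.97778×0.99628 = -0.116067 + 0.903849 = 0.787782.
Q̄ = (S_0/π) × [bracket] = (1361/π) × 0.787782 = 341.28 W/m².
Ratio Q̄_A / Q̄_B = 283.13 / 341.28 = 0.8296.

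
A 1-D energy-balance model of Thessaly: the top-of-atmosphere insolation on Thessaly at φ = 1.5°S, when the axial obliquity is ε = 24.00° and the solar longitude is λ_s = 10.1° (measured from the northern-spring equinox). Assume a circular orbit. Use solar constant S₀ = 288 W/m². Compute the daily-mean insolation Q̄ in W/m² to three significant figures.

Solar declination: sin δ = sin ε · sin λ_s = sin 24.00° × sin 10.1° = 0.07133, so δ = +4.090°.
cos H₀ = −tan(-1.5°) tan(+4.090°) = 0.0019, H₀ = 1.5689 rad.
Bracket: H₀ sin φ sin δ + cos φ cos δ sin H₀ = 1.5689×-0.02618×0.07133 + 0.99966×0.99745×1.00000 = -0.002930 + 0.997111 = 0.994181.
Q̄ = (S₀/π) × [bracket] = (288/π) × 0.994181 = 91.14 W/m².

Q̄ ≈ 91.1 W/m²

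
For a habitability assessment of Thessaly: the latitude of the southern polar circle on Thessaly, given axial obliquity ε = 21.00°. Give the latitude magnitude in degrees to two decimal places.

The polar circle is the lowest latitude that experiences at least one full rotation of continuous darkness at the northern-summer solstice; it lies at |φ| = 90° − ε = 90° − 21.00° = 69.00°.

69.00°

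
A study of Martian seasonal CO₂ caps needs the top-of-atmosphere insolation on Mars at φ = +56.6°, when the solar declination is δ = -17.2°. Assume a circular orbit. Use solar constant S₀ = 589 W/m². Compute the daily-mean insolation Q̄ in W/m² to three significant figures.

Q̄ ≈ 37.0 W/m²

cos H₀ = −tan(+56.6°) tan(-17.200°) = 0.4695, H₀ = 1.0821 rad.
Bracket: H₀ sin φ sin δ + cos φ cos δ sin H₀ = 1.0821×0.83485×-0.29571 + 0.55048×0.95528×0.88295 = -0.267142 + 0.464310 = 0.197168.
Q̄ = (S₀/π) × [bracket] = (589/π) × 0.197168 = 36.97 W/m².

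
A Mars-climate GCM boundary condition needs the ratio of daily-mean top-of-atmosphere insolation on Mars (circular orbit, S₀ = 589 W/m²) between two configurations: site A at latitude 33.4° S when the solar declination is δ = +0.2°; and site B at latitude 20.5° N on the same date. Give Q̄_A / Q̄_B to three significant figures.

Q̄_A / Q̄_B ≈ 0.886

— Configuration A (φ=-33.4°):
cos H₀ = −tan(-33.4°) tan(+0.200°) = 0.0023, H₀ = 1.5685 rad.
Bracket: H₀ sin φ sin δ + cos φ cos δ sin H₀ = 1.5685×-0.55048×0.00349 + 0.83485×0.99999×1.00000 = -0.003013 + 0.834842 = 0.831829.
Q̄ = (S₀/π) × [bracket] = (589/π) × 0.831829 = 155.96 W/m².
— Configuration B (φ=+20.5°):
cos H₀ = −tan(+20.5°) tan(+0.200°) = -0.0013, H₀ = 1.5721 rad.
Bracket: H₀ sin φ sin δ + cos φ cos δ sin H₀ = 1.5721×0.35021×0.00349 + 0.93667×0.99999×1.00000 = 0.001921 + 0.936661 = 0.938582.
Q̄ = (S₀/π) × [bracket] = (589/π) × 0.938582 = 175.97 W/m².
Ratio Q̄_A / Q̄_B = 155.96 / 175.97 = 0.8863.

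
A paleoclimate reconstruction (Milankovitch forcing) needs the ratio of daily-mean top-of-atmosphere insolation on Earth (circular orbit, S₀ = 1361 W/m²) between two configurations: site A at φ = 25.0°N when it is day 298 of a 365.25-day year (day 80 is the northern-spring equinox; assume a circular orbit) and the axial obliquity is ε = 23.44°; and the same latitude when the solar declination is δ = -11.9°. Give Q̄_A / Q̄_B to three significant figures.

Q̄_A / Q̄_B ≈ 0.977

— Configuration A (φ=+25.0°):
Solar longitude: λ_s = 360° × (298 − 80)/365.25 = 214.867°.
sin δ = sin 23.44° × sin 214.867° = -0.22740, so δ = -13.144°.
cos H₀ = −tan(+25.0°) tan(-13.144°) = 0.1089, H₀ = 1.4617 rad.
Bracket: H₀ sin φ sin δ + cos φ cos δ sin H₀ = 1.4617×0.42262×-0.22740 + 0.90631×0.97380×0.99405 = -0.140475 + 0.877313 = 0.736838.
Q̄ = (S₀/π) × [bracket] = (1361/π) × 0.736838 = 319.21 W/m².
— Configuration B (φ=+25.0°):
cos H₀ = −tan(+25.0°) tan(-11.900°) = 0.0983, H₀ = 1.4724 rad.
Bracket: H₀ sin φ sin δ + cos φ cos δ sin H₀ = 1.4724×0.42262×-0.20620 + 0.90631×0.97851×0.99516 = -0.128311 + 0.882541 = 0.754230.
Q̄ = (S₀/π) × [bracket] = (1361/π) × 0.754230 = 326.75 W/m².
Ratio Q̄_A / Q̄_B = 319.21 / 326.75 = 0.9769.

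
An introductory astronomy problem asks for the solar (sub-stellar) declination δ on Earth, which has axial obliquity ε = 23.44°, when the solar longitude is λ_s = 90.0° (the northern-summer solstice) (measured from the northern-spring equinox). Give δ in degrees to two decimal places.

sin δ = sin ε · sin λ_s = sin 23.44° × sin 90.0° = 0.397789.
δ = arcsin(0.397789) = +23.44°.

δ = +23.44°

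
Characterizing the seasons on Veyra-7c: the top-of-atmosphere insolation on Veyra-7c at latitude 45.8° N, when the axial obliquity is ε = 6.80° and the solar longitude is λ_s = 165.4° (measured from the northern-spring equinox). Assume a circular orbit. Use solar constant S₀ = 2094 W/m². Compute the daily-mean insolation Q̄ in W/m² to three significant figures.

Q̄ ≈ 487 W/m²

Solar declination: sin δ = sin ε · sin λ_s = sin 6.80° × sin 165.4° = 0.02985, so δ = +1.710°.
cos H₀ = −tan(+45.8°) tan(+1.710°) = -0.0307, H₀ = 1.6015 rad.
Bracket: H₀ sin φ sin δ + cos φ cos δ sin H₀ = 1.6015×0.71691×0.02985 + 0.69717×0.99955×0.99953 = 0.034272 + 0.696529 = 0.730801.
Q̄ = (S₀/π) × [bracket] = (2094/π) × 0.730801 = 487.1 W/m².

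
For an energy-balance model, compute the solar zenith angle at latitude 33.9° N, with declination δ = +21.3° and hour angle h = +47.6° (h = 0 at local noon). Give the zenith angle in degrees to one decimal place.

θ_z = 43.6°

cos θ_z = sin φ sin δ + cos φ cos δ cos h = 0.202602 + 0.521448 = 0.724050.
θ_z = arccos(0.724050) = 43.6°.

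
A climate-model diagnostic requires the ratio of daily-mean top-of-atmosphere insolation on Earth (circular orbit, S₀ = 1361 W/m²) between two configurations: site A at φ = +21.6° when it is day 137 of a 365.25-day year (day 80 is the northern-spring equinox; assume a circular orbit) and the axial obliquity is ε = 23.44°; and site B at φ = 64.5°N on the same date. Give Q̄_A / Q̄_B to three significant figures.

— Configuration A (φ=+21.6°):
Solar longitude: λ_s = 360° × (137 − 80)/365.25 = 56.181°.
sin δ = sin 23.44° × sin 56.181° = 0.33048, so δ = +19.298°.
cos H₀ = −tan(+21.6°) tan(+19.298°) = -0.1386, H₀ = 1.7099 rad.
Bracket: H₀ sin φ sin δ + cos φ cos δ sin H₀ = 1.7099×0.36812×0.33048 + 0.92978×0.94381×0.99034 = 0.208020 + 0.869059 = 1.077079.
Q̄ = (S₀/π) × [bracket] = (1361/π) × 1.077079 = 466.61 W/m².
— Configuration B (φ=+64.5°):
cos H₀ = −tan(+64.5°) tan(+19.298°) = -0.7341, H₀ = 2.3952 rad.
Bracket: H₀ sin φ sin δ + cos φ cos δ sin H₀ = 2.3952×0.90259×0.33048 + 0.43051×0.94381×0.67902 = 0.714459 + 0.275899 = 0.990358.
Q̄ = (S₀/π) × [bracket] = (1361/π) × 0.990358 = 429.04 W/m².
Ratio Q̄_A / Q̄_B = 466.61 / 429.04 = 1.088.

Q̄_A / Q̄_B ≈ 1.09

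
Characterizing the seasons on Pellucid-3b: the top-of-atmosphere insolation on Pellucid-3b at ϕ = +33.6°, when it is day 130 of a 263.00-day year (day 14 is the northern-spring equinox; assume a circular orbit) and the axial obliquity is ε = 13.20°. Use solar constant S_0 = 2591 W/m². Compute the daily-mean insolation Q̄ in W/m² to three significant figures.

Solar longitude: L_s = 360° × (130 − 14)/263.00 = 158.783°.
sin δ = sin 13.20° × sin 158.783° = 0.08264, so δ = +4.740°.
cos h₀ = −tan(+33.6°) tan(+4.740°) = -0.0551, h₀ = 1.6259 rad.
Bracket: h₀ sin ϕ sin δ + cos ϕ cos δ sin h₀ = 1.6259×0.55339×0.08264 + 0.83292×0.99658×0.99848 = 0.074356 + 0.828810 = 0.903166.
Q̄ = (S_0/π) × [bracket] = (2591/π) × 0.903166 = 744.9 W/m².

Q̄ ≈ 745 W/m²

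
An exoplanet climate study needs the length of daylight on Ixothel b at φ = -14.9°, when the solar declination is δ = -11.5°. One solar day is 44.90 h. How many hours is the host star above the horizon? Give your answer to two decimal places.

cos H₀ = −tan φ · tan δ = −tan(-14.9°) × tan(-11.500°) = -0.0541, so H₀ = 1.6250 rad = 93.10°.
Daylight = 2H₀/(2π) × 44.90 h = (1.6250/π) × 44.90 = 23.22 h.

23.22 h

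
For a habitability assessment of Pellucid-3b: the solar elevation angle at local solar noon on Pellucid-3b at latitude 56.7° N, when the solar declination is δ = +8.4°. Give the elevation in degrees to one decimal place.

41.7°

At local noon the hour angle is zero, so the zenith angle equals |φ − δ| = |+56.7° − (+8.400°)| = 48.300°.
Elevation = 90° − 48.300° = 41.7°.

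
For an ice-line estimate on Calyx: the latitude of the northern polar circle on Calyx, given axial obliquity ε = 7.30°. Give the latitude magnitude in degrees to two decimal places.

82.70°

The polar circle is the lowest latitude that experiences at least one full rotation of continuous daylight at the northern-summer solstice; it lies at |φ| = 90° − ε = 90° − 7.30° = 82.70°.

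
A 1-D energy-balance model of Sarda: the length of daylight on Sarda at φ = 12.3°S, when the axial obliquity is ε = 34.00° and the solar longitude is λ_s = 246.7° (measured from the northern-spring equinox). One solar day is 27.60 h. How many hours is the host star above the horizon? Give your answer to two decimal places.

Solar declination: sin δ = sin ε · sin λ_s = sin 34.00° × sin 246.7° = -0.51359, so δ = -30.903°.
cos H₀ = −tan φ · tan δ = −tan(-12.3°) × tan(-30.903°) = -0.1305, so H₀ = 1.7017 rad = 97.50°.
Daylight = 2H₀/(2π) × 27.60 h = (1.7017/π) × 27.60 = 14.95 h.

14.95 h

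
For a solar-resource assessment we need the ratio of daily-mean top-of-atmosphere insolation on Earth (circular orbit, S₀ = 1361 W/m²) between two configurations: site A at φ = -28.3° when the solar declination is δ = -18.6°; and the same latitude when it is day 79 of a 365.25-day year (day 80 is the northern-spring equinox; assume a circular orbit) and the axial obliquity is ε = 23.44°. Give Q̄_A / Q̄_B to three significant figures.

— Configuration A (φ=-28.3°):
cos H₀ = −tan(-28.3°) tan(-18.600°) = -0.1812, H₀ = 1.7530 rad.
Bracket: H₀ sin φ sin δ + cos φ cos δ sin H₀ = 1.7530×-0.47409×-0.31896 + 0.88048×0.94777×0.98345 = 0.265081 + 0.820682 = 1.085763.
Q̄ = (S₀/π) × [bracket] = (1361/π) × 1.085763 = 470.37 W/m².
— Configuration B (φ=-28.3°):
Solar longitude: λ_s = 360° × (79 − 80)/365.25 = -0.986°, i.e. -0.986° + 360° = 359.014°.
sin δ = sin 23.44° × sin 359.014° = -0.00684, so δ = -0.392°.
cos H₀ = −tan(-28.3°) tan(-0.392°) = -0.0037, H₀ = 1.5745 rad.
Bracket: H₀ sin φ sin δ + cos φ cos δ sin H₀ = 1.5745×-0.47409×-0.00684 + 0.88048×0.99998×0.99999 = 0.005106 + 0.880454 = 0.885560.
Q̄ = (S₀/π) × [bracket] = (1361/π) × 0.885560 = 383.64 W/m².
Ratio Q̄_A / Q̄_B = 470.37 / 383.64 = 1.226.

Q̄_A / Q̄_B ≈ 1.23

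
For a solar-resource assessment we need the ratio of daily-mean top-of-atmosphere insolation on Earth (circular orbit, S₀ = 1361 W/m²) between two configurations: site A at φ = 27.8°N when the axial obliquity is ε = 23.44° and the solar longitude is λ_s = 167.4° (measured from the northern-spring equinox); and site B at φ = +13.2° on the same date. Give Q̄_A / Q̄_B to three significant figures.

Q̄_A / Q̄_B ≈ 0.945

— Configuration A (φ=+27.8°):
Solar declination: sin δ = sin ε · sin λ_s = sin 23.44° × sin 167.4° = 0.08677, so δ = +4.978°.
cos H₀ = −tan(+27.8°) tan(+4.978°) = -0.0459, H₀ = 1.6167 rad.
Bracket: H₀ sin φ sin δ + cos φ cos δ sin H₀ = 1.6167×0.46639×0.08677 + 0.88458×0.99623×0.99894 = 0.065426 + 0.880311 = 0.945737.
Q̄ = (S₀/π) × [bracket] = (1361/π) × 0.945737 = 409.71 W/m².
— Configuration B (φ=+13.2°):
cos H₀ = −tan(+13.2°) tan(+4.978°) = -0.0204, H₀ = 1.5912 rad.
Bracket: H₀ sin φ sin δ + cos φ cos δ sin H₀ = 1.5912×0.22835×0.08677 + 0.97358×0.99623×0.99979 = 0.031528 + 0.969706 = 1.001234.
Q̄ = (S₀/π) × [bracket] = (1361/π) × 1.001234 = 433.75 W/m².
Ratio Q̄_A / Q̄_B = 409.71 / 433.75 = 0.9446.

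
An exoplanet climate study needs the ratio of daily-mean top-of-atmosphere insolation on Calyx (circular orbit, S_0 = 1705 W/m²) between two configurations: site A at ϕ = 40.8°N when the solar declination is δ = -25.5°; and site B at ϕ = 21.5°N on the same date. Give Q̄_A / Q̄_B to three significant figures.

Q̄_A / Q̄_B ≈ 0.495

— Configuration A (ϕ=+40.8°):
cos h₀ = −tan(+40.8°) tan(-25.500°) = 0.4117, h₀ = 1.1465 rad.
Bracket: h₀ sin ϕ sin δ + cos ϕ cos δ sin h₀ = 1.1465×0.65342×-0.43051 + 0.75700×0.90259×0.91131 = -0.322515 + 0.622662 = 0.300147.
Q̄ = (S_0/π) × [bracket] = (1705/π) × 0.300147 = 162.90 W/m².
— Configuration B (ϕ=+21.5°):
cos h₀ = −tan(+21.5°) tan(-25.500°) = 0.1879, h₀ = 1.3818 rad.
Bracket: h₀ sin ϕ sin δ + cos ϕ cos δ sin h₀ = 1.3818×0.36650×-0.43051 + 0.93042×0.90259×0.98219 = -0.218023 + 0.824831 = 0.606808.
Q̄ = (S_0/π) × [bracket] = (1705/π) × 0.606808 = 329.33 W/m².
Ratio Q̄_A / Q̄_B = 162.90 / 329.33 = 0.4946.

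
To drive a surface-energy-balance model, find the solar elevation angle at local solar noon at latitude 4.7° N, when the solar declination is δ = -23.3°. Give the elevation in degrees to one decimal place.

At local noon the hour angle is zero, so the zenith angle equals |φ − δ| = |+4.7° − (-23.300°)| = 28.000°.
Elevation = 90° − 28.000° = 62.0°.

62.0°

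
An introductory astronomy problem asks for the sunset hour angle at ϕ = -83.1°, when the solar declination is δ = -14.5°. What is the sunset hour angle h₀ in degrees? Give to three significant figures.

Sunrise equation: cos h₀ = −tan ϕ · tan δ = -2.1371 ≤ −1, so the Sun never sets (polar day) and h₀ = π.

h₀ = 180°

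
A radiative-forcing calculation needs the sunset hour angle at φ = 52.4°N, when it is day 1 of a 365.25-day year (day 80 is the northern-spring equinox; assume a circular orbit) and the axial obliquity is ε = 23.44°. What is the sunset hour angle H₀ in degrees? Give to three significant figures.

H₀ = 56.8°

Solar longitude: λ_s = 360° × (1 − 80)/365.25 = -77.864°, i.e. -77.864° + 360° = 282.136°.
sin δ = sin 23.44° × sin 282.136° = -0.38890, so δ = -22.886°.
cos H₀ = −tan φ · tan δ = −tan(+52.4°) × tan(-22.886°) = 0.5481, so H₀ = 0.9907 rad = 56.76°.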